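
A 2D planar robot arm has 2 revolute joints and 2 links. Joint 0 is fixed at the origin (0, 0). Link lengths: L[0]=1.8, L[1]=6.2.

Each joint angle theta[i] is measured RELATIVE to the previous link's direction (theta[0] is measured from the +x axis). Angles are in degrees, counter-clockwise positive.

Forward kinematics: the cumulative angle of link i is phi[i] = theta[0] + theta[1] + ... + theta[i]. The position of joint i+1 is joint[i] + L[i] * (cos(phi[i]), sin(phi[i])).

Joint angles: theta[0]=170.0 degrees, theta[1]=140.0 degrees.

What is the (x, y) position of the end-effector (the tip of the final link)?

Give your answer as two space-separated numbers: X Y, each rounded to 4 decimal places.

Answer: 2.2126 -4.4369

Derivation:
joint[0] = (0.0000, 0.0000)  (base)
link 0: phi[0] = 170 = 170 deg
  cos(170 deg) = -0.9848, sin(170 deg) = 0.1736
  joint[1] = (0.0000, 0.0000) + 1.8 * (-0.9848, 0.1736) = (0.0000 + -1.7727, 0.0000 + 0.3126) = (-1.7727, 0.3126)
link 1: phi[1] = 170 + 140 = 310 deg
  cos(310 deg) = 0.6428, sin(310 deg) = -0.7660
  joint[2] = (-1.7727, 0.3126) + 6.2 * (0.6428, -0.7660) = (-1.7727 + 3.9853, 0.3126 + -4.7495) = (2.2126, -4.4369)
End effector: (2.2126, -4.4369)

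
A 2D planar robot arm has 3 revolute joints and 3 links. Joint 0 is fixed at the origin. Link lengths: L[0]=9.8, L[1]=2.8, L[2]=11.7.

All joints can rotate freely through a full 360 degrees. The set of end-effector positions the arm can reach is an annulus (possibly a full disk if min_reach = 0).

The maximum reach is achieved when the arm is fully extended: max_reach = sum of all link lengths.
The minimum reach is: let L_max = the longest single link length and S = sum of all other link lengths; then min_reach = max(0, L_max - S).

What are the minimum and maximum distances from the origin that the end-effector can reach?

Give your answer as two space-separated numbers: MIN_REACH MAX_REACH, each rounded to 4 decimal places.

Answer: 0.0000 24.3000

Derivation:
Link lengths: [9.8, 2.8, 11.7]
max_reach = 9.8 + 2.8 + 11.7 = 24.3
L_max = max([9.8, 2.8, 11.7]) = 11.7
S (sum of others) = 24.3 - 11.7 = 12.6
min_reach = max(0, 11.7 - 12.6) = max(0, -0.9) = 0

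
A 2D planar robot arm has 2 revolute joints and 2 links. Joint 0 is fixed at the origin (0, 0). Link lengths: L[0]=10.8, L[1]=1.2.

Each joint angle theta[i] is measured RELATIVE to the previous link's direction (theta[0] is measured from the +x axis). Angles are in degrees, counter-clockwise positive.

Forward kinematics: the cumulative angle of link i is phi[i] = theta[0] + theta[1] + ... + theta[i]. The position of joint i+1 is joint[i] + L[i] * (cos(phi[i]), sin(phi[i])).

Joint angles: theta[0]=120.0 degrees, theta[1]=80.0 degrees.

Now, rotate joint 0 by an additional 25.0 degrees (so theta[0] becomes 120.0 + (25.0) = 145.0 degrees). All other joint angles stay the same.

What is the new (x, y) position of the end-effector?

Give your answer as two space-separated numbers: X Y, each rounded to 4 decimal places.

joint[0] = (0.0000, 0.0000)  (base)
link 0: phi[0] = 145 = 145 deg
  cos(145 deg) = -0.8192, sin(145 deg) = 0.5736
  joint[1] = (0.0000, 0.0000) + 10.8 * (-0.8192, 0.5736) = (0.0000 + -8.8468, 0.0000 + 6.1946) = (-8.8468, 6.1946)
link 1: phi[1] = 145 + 80 = 225 deg
  cos(225 deg) = -0.7071, sin(225 deg) = -0.7071
  joint[2] = (-8.8468, 6.1946) + 1.2 * (-0.7071, -0.7071) = (-8.8468 + -0.8485, 6.1946 + -0.8485) = (-9.6954, 5.3461)
End effector: (-9.6954, 5.3461)

Answer: -9.6954 5.3461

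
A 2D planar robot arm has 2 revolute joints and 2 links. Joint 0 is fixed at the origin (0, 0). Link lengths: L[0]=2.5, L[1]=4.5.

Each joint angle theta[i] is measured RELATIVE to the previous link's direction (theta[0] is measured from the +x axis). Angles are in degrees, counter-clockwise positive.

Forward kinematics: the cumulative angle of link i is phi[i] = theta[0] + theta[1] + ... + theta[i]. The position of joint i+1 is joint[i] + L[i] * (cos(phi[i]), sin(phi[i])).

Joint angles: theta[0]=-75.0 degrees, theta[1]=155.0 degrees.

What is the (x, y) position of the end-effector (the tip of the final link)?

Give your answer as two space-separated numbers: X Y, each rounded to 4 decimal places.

joint[0] = (0.0000, 0.0000)  (base)
link 0: phi[0] = -75 = -75 deg
  cos(-75 deg) = 0.2588, sin(-75 deg) = -0.9659
  joint[1] = (0.0000, 0.0000) + 2.5 * (0.2588, -0.9659) = (0.0000 + 0.6470, 0.0000 + -2.4148) = (0.6470, -2.4148)
link 1: phi[1] = -75 + 155 = 80 deg
  cos(80 deg) = 0.1736, sin(80 deg) = 0.9848
  joint[2] = (0.6470, -2.4148) + 4.5 * (0.1736, 0.9848) = (0.6470 + 0.7814, -2.4148 + 4.4316) = (1.4285, 2.0168)
End effector: (1.4285, 2.0168)

Answer: 1.4285 2.0168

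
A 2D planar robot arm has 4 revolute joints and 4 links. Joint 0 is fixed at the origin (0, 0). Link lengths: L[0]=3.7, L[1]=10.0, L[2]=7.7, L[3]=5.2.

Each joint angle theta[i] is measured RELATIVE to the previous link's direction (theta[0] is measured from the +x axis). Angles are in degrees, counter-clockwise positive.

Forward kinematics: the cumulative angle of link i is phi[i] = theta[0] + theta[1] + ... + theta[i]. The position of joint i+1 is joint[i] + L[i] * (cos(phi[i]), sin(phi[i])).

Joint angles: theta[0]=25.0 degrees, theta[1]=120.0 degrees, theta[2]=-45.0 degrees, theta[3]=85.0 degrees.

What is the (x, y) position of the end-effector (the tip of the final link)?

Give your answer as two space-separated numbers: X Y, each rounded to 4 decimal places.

Answer: -11.3555 14.4293

Derivation:
joint[0] = (0.0000, 0.0000)  (base)
link 0: phi[0] = 25 = 25 deg
  cos(25 deg) = 0.9063, sin(25 deg) = 0.4226
  joint[1] = (0.0000, 0.0000) + 3.7 * (0.9063, 0.4226) = (0.0000 + 3.3533, 0.0000 + 1.5637) = (3.3533, 1.5637)
link 1: phi[1] = 25 + 120 = 145 deg
  cos(145 deg) = -0.8192, sin(145 deg) = 0.5736
  joint[2] = (3.3533, 1.5637) + 10 * (-0.8192, 0.5736) = (3.3533 + -8.1915, 1.5637 + 5.7358) = (-4.8382, 7.2995)
link 2: phi[2] = 25 + 120 + -45 = 100 deg
  cos(100 deg) = -0.1736, sin(100 deg) = 0.9848
  joint[3] = (-4.8382, 7.2995) + 7.7 * (-0.1736, 0.9848) = (-4.8382 + -1.3371, 7.2995 + 7.5830) = (-6.1753, 14.8825)
link 3: phi[3] = 25 + 120 + -45 + 85 = 185 deg
  cos(185 deg) = -0.9962, sin(185 deg) = -0.0872
  joint[4] = (-6.1753, 14.8825) + 5.2 * (-0.9962, -0.0872) = (-6.1753 + -5.1802, 14.8825 + -0.4532) = (-11.3555, 14.4293)
End effector: (-11.3555, 14.4293)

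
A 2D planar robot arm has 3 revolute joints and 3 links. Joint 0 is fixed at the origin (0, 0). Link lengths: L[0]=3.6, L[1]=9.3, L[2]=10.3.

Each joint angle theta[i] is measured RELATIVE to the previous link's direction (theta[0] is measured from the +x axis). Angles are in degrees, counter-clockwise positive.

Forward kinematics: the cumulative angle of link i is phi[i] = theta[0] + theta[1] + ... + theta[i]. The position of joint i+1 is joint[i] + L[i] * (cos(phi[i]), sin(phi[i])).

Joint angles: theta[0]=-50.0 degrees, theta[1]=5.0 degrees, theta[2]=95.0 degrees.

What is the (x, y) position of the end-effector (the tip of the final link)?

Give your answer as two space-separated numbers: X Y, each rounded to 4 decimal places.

joint[0] = (0.0000, 0.0000)  (base)
link 0: phi[0] = -50 = -50 deg
  cos(-50 deg) = 0.6428, sin(-50 deg) = -0.7660
  joint[1] = (0.0000, 0.0000) + 3.6 * (0.6428, -0.7660) = (0.0000 + 2.3140, 0.0000 + -2.7578) = (2.3140, -2.7578)
link 1: phi[1] = -50 + 5 = -45 deg
  cos(-45 deg) = 0.7071, sin(-45 deg) = -0.7071
  joint[2] = (2.3140, -2.7578) + 9.3 * (0.7071, -0.7071) = (2.3140 + 6.5761, -2.7578 + -6.5761) = (8.8901, -9.3339)
link 2: phi[2] = -50 + 5 + 95 = 50 deg
  cos(50 deg) = 0.6428, sin(50 deg) = 0.7660
  joint[3] = (8.8901, -9.3339) + 10.3 * (0.6428, 0.7660) = (8.8901 + 6.6207, -9.3339 + 7.8903) = (15.5108, -1.4436)
End effector: (15.5108, -1.4436)

Answer: 15.5108 -1.4436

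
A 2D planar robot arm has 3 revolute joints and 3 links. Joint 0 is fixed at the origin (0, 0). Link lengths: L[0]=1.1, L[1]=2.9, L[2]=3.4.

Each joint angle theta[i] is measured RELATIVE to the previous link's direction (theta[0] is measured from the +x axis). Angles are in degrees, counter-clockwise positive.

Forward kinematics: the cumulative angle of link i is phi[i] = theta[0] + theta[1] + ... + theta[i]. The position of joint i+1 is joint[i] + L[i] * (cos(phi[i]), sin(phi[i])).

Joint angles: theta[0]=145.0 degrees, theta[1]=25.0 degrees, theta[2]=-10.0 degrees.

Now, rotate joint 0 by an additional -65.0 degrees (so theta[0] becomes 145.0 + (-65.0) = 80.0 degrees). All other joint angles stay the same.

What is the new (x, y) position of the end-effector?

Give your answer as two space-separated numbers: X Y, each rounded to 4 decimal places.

joint[0] = (0.0000, 0.0000)  (base)
link 0: phi[0] = 80 = 80 deg
  cos(80 deg) = 0.1736, sin(80 deg) = 0.9848
  joint[1] = (0.0000, 0.0000) + 1.1 * (0.1736, 0.9848) = (0.0000 + 0.1910, 0.0000 + 1.0833) = (0.1910, 1.0833)
link 1: phi[1] = 80 + 25 = 105 deg
  cos(105 deg) = -0.2588, sin(105 deg) = 0.9659
  joint[2] = (0.1910, 1.0833) + 2.9 * (-0.2588, 0.9659) = (0.1910 + -0.7506, 1.0833 + 2.8012) = (-0.5596, 3.8845)
link 2: phi[2] = 80 + 25 + -10 = 95 deg
  cos(95 deg) = -0.0872, sin(95 deg) = 0.9962
  joint[3] = (-0.5596, 3.8845) + 3.4 * (-0.0872, 0.9962) = (-0.5596 + -0.2963, 3.8845 + 3.3871) = (-0.8559, 7.2715)
End effector: (-0.8559, 7.2715)

Answer: -0.8559 7.2715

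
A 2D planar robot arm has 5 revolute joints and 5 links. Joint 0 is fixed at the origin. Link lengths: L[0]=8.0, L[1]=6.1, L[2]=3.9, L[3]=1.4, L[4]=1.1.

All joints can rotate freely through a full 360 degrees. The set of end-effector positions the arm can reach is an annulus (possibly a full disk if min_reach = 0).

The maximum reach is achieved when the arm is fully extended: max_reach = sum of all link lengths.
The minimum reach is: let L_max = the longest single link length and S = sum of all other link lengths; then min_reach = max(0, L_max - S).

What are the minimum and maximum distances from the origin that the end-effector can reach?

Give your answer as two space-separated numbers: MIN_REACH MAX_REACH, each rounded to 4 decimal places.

Link lengths: [8.0, 6.1, 3.9, 1.4, 1.1]
max_reach = 8 + 6.1 + 3.9 + 1.4 + 1.1 = 20.5
L_max = max([8.0, 6.1, 3.9, 1.4, 1.1]) = 8
S (sum of others) = 20.5 - 8 = 12.5
min_reach = max(0, 8 - 12.5) = max(0, -4.5) = 0

Answer: 0.0000 20.5000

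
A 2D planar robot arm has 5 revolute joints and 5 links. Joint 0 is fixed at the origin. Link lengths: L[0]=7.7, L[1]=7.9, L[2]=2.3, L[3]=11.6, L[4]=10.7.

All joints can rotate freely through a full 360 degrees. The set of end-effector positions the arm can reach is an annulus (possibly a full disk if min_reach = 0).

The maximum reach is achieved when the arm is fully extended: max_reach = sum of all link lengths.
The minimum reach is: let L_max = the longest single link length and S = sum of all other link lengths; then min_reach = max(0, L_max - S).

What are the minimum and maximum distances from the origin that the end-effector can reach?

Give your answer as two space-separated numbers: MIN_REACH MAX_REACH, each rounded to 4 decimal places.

Link lengths: [7.7, 7.9, 2.3, 11.6, 10.7]
max_reach = 7.7 + 7.9 + 2.3 + 11.6 + 10.7 = 40.2
L_max = max([7.7, 7.9, 2.3, 11.6, 10.7]) = 11.6
S (sum of others) = 40.2 - 11.6 = 28.6
min_reach = max(0, 11.6 - 28.6) = max(0, -17) = 0

Answer: 0.0000 40.2000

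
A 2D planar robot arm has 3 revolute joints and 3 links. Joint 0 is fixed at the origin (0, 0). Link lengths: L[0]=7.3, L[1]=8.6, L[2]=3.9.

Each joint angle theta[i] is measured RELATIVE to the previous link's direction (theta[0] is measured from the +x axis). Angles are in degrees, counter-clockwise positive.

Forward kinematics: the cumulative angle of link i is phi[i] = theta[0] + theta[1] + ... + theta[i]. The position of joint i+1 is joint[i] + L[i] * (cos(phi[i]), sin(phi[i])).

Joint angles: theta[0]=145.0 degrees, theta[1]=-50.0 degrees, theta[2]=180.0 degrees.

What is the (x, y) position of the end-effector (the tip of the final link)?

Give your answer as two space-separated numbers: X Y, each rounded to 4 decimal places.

joint[0] = (0.0000, 0.0000)  (base)
link 0: phi[0] = 145 = 145 deg
  cos(145 deg) = -0.8192, sin(145 deg) = 0.5736
  joint[1] = (0.0000, 0.0000) + 7.3 * (-0.8192, 0.5736) = (0.0000 + -5.9798, 0.0000 + 4.1871) = (-5.9798, 4.1871)
link 1: phi[1] = 145 + -50 = 95 deg
  cos(95 deg) = -0.0872, sin(95 deg) = 0.9962
  joint[2] = (-5.9798, 4.1871) + 8.6 * (-0.0872, 0.9962) = (-5.9798 + -0.7495, 4.1871 + 8.5673) = (-6.7293, 12.7544)
link 2: phi[2] = 145 + -50 + 180 = 275 deg
  cos(275 deg) = 0.0872, sin(275 deg) = -0.9962
  joint[3] = (-6.7293, 12.7544) + 3.9 * (0.0872, -0.9962) = (-6.7293 + 0.3399, 12.7544 + -3.8852) = (-6.3894, 8.8692)
End effector: (-6.3894, 8.8692)

Answer: -6.3894 8.8692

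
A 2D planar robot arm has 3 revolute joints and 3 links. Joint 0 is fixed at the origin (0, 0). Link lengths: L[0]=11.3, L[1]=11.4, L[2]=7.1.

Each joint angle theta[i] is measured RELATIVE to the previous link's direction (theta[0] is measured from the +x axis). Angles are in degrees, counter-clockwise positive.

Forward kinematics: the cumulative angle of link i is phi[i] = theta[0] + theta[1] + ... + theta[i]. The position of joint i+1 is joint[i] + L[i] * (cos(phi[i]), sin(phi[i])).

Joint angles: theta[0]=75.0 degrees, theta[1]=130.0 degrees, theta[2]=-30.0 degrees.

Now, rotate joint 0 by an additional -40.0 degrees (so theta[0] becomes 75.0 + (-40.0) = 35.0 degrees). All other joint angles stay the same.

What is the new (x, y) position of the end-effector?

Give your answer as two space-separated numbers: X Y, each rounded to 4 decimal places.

Answer: -6.7756 14.4524

Derivation:
joint[0] = (0.0000, 0.0000)  (base)
link 0: phi[0] = 35 = 35 deg
  cos(35 deg) = 0.8192, sin(35 deg) = 0.5736
  joint[1] = (0.0000, 0.0000) + 11.3 * (0.8192, 0.5736) = (0.0000 + 9.2564, 0.0000 + 6.4814) = (9.2564, 6.4814)
link 1: phi[1] = 35 + 130 = 165 deg
  cos(165 deg) = -0.9659, sin(165 deg) = 0.2588
  joint[2] = (9.2564, 6.4814) + 11.4 * (-0.9659, 0.2588) = (9.2564 + -11.0116, 6.4814 + 2.9505) = (-1.7551, 9.4320)
link 2: phi[2] = 35 + 130 + -30 = 135 deg
  cos(135 deg) = -0.7071, sin(135 deg) = 0.7071
  joint[3] = (-1.7551, 9.4320) + 7.1 * (-0.7071, 0.7071) = (-1.7551 + -5.0205, 9.4320 + 5.0205) = (-6.7756, 14.4524)
End effector: (-6.7756, 14.4524)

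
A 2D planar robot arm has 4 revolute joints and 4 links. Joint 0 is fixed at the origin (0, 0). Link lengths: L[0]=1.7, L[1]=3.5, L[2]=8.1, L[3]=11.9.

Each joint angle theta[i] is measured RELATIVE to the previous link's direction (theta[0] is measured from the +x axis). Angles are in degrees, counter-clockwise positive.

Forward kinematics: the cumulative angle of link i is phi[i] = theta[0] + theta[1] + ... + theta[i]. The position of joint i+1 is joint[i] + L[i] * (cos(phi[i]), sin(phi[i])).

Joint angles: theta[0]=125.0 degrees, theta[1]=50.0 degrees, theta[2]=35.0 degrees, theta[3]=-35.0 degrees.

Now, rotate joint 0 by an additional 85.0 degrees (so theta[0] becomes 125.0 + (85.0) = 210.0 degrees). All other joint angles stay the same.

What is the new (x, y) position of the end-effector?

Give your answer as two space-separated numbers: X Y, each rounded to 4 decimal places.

Answer: -0.7232 -23.3571

Derivation:
joint[0] = (0.0000, 0.0000)  (base)
link 0: phi[0] = 210 = 210 deg
  cos(210 deg) = -0.8660, sin(210 deg) = -0.5000
  joint[1] = (0.0000, 0.0000) + 1.7 * (-0.8660, -0.5000) = (0.0000 + -1.4722, 0.0000 + -0.8500) = (-1.4722, -0.8500)
link 1: phi[1] = 210 + 50 = 260 deg
  cos(260 deg) = -0.1736, sin(260 deg) = -0.9848
  joint[2] = (-1.4722, -0.8500) + 3.5 * (-0.1736, -0.9848) = (-1.4722 + -0.6078, -0.8500 + -3.4468) = (-2.0800, -4.2968)
link 2: phi[2] = 210 + 50 + 35 = 295 deg
  cos(295 deg) = 0.4226, sin(295 deg) = -0.9063
  joint[3] = (-2.0800, -4.2968) + 8.1 * (0.4226, -0.9063) = (-2.0800 + 3.4232, -4.2968 + -7.3411) = (1.3432, -11.6379)
link 3: phi[3] = 210 + 50 + 35 + -35 = 260 deg
  cos(260 deg) = -0.1736, sin(260 deg) = -0.9848
  joint[4] = (1.3432, -11.6379) + 11.9 * (-0.1736, -0.9848) = (1.3432 + -2.0664, -11.6379 + -11.7192) = (-0.7232, -23.3571)
End effector: (-0.7232, -23.3571)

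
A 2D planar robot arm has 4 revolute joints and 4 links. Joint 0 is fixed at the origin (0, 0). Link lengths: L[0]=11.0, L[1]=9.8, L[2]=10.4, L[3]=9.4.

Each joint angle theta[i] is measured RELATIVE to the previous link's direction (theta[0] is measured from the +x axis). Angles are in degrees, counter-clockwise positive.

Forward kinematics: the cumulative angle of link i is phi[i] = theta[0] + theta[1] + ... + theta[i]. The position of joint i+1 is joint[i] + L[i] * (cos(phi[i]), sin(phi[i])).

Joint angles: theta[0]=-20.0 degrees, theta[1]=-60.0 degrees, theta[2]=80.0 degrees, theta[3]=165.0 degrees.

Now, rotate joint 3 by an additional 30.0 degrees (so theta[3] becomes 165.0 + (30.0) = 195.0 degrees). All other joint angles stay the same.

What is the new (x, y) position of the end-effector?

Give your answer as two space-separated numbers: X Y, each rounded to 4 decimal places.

Answer: 13.3587 -15.8462

Derivation:
joint[0] = (0.0000, 0.0000)  (base)
link 0: phi[0] = -20 = -20 deg
  cos(-20 deg) = 0.9397, sin(-20 deg) = -0.3420
  joint[1] = (0.0000, 0.0000) + 11 * (0.9397, -0.3420) = (0.0000 + 10.3366, 0.0000 + -3.7622) = (10.3366, -3.7622)
link 1: phi[1] = -20 + -60 = -80 deg
  cos(-80 deg) = 0.1736, sin(-80 deg) = -0.9848
  joint[2] = (10.3366, -3.7622) + 9.8 * (0.1736, -0.9848) = (10.3366 + 1.7018, -3.7622 + -9.6511) = (12.0384, -13.4133)
link 2: phi[2] = -20 + -60 + 80 = 0 deg
  cos(0 deg) = 1.0000, sin(0 deg) = 0.0000
  joint[3] = (12.0384, -13.4133) + 10.4 * (1.0000, 0.0000) = (12.0384 + 10.4000, -13.4133 + 0.0000) = (22.4384, -13.4133)
link 3: phi[3] = -20 + -60 + 80 + 195 = 195 deg
  cos(195 deg) = -0.9659, sin(195 deg) = -0.2588
  joint[4] = (22.4384, -13.4133) + 9.4 * (-0.9659, -0.2588) = (22.4384 + -9.0797, -13.4133 + -2.4329) = (13.3587, -15.8462)
End effector: (13.3587, -15.8462)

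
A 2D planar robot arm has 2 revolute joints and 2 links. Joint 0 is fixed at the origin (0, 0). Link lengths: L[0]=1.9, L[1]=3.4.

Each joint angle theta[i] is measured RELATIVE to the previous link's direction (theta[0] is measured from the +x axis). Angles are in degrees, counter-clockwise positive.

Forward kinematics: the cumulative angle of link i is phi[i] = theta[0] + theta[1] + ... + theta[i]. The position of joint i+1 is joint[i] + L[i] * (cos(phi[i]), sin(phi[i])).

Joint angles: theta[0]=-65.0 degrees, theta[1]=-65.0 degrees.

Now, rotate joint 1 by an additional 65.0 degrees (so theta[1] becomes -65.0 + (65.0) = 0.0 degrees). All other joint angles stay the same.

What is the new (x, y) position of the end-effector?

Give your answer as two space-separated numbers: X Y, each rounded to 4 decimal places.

Answer: 2.2399 -4.8034

Derivation:
joint[0] = (0.0000, 0.0000)  (base)
link 0: phi[0] = -65 = -65 deg
  cos(-65 deg) = 0.4226, sin(-65 deg) = -0.9063
  joint[1] = (0.0000, 0.0000) + 1.9 * (0.4226, -0.9063) = (0.0000 + 0.8030, 0.0000 + -1.7220) = (0.8030, -1.7220)
link 1: phi[1] = -65 + 0 = -65 deg
  cos(-65 deg) = 0.4226, sin(-65 deg) = -0.9063
  joint[2] = (0.8030, -1.7220) + 3.4 * (0.4226, -0.9063) = (0.8030 + 1.4369, -1.7220 + -3.0814) = (2.2399, -4.8034)
End effector: (2.2399, -4.8034)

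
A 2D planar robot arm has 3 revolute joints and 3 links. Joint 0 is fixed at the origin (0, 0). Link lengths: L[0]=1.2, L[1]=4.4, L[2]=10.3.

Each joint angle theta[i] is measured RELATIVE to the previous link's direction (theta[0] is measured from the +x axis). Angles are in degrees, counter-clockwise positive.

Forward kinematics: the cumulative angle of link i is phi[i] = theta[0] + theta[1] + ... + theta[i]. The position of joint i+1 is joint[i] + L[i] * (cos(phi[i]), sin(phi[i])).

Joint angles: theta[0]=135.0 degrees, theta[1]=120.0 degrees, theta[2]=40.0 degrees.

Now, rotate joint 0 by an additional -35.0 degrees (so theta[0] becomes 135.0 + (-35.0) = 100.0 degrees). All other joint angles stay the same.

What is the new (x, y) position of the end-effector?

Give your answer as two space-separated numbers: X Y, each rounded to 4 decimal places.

Answer: -5.3675 -11.7900

Derivation:
joint[0] = (0.0000, 0.0000)  (base)
link 0: phi[0] = 100 = 100 deg
  cos(100 deg) = -0.1736, sin(100 deg) = 0.9848
  joint[1] = (0.0000, 0.0000) + 1.2 * (-0.1736, 0.9848) = (0.0000 + -0.2084, 0.0000 + 1.1818) = (-0.2084, 1.1818)
link 1: phi[1] = 100 + 120 = 220 deg
  cos(220 deg) = -0.7660, sin(220 deg) = -0.6428
  joint[2] = (-0.2084, 1.1818) + 4.4 * (-0.7660, -0.6428) = (-0.2084 + -3.3706, 1.1818 + -2.8283) = (-3.5790, -1.6465)
link 2: phi[2] = 100 + 120 + 40 = 260 deg
  cos(260 deg) = -0.1736, sin(260 deg) = -0.9848
  joint[3] = (-3.5790, -1.6465) + 10.3 * (-0.1736, -0.9848) = (-3.5790 + -1.7886, -1.6465 + -10.1435) = (-5.3675, -11.7900)
End effector: (-5.3675, -11.7900)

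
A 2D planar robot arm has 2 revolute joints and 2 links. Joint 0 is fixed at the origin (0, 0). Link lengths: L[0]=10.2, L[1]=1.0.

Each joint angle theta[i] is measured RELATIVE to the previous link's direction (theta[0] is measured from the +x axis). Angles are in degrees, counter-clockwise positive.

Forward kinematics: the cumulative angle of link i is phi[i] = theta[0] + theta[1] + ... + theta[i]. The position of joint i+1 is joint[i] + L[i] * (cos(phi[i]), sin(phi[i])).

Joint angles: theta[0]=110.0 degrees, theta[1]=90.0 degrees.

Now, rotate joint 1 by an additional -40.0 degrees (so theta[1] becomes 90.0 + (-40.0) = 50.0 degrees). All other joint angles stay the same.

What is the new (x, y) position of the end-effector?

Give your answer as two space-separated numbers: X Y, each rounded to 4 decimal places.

Answer: -4.4283 9.9269

Derivation:
joint[0] = (0.0000, 0.0000)  (base)
link 0: phi[0] = 110 = 110 deg
  cos(110 deg) = -0.3420, sin(110 deg) = 0.9397
  joint[1] = (0.0000, 0.0000) + 10.2 * (-0.3420, 0.9397) = (0.0000 + -3.4886, 0.0000 + 9.5849) = (-3.4886, 9.5849)
link 1: phi[1] = 110 + 50 = 160 deg
  cos(160 deg) = -0.9397, sin(160 deg) = 0.3420
  joint[2] = (-3.4886, 9.5849) + 1 * (-0.9397, 0.3420) = (-3.4886 + -0.9397, 9.5849 + 0.3420) = (-4.4283, 9.9269)
End effector: (-4.4283, 9.9269)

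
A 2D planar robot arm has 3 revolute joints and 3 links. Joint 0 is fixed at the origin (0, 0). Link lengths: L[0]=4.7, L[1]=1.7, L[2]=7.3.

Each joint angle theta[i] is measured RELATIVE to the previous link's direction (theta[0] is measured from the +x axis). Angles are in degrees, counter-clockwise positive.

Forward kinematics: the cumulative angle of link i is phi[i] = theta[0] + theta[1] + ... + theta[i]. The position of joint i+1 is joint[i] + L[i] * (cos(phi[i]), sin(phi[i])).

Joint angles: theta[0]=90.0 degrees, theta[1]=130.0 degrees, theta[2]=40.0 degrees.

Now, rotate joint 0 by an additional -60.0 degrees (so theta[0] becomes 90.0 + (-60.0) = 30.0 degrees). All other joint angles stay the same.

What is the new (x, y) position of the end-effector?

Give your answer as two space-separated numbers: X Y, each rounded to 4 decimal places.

joint[0] = (0.0000, 0.0000)  (base)
link 0: phi[0] = 30 = 30 deg
  cos(30 deg) = 0.8660, sin(30 deg) = 0.5000
  joint[1] = (0.0000, 0.0000) + 4.7 * (0.8660, 0.5000) = (0.0000 + 4.0703, 0.0000 + 2.3500) = (4.0703, 2.3500)
link 1: phi[1] = 30 + 130 = 160 deg
  cos(160 deg) = -0.9397, sin(160 deg) = 0.3420
  joint[2] = (4.0703, 2.3500) + 1.7 * (-0.9397, 0.3420) = (4.0703 + -1.5975, 2.3500 + 0.5814) = (2.4728, 2.9314)
link 2: phi[2] = 30 + 130 + 40 = 200 deg
  cos(200 deg) = -0.9397, sin(200 deg) = -0.3420
  joint[3] = (2.4728, 2.9314) + 7.3 * (-0.9397, -0.3420) = (2.4728 + -6.8598, 2.9314 + -2.4967) = (-4.3869, 0.4347)
End effector: (-4.3869, 0.4347)

Answer: -4.3869 0.4347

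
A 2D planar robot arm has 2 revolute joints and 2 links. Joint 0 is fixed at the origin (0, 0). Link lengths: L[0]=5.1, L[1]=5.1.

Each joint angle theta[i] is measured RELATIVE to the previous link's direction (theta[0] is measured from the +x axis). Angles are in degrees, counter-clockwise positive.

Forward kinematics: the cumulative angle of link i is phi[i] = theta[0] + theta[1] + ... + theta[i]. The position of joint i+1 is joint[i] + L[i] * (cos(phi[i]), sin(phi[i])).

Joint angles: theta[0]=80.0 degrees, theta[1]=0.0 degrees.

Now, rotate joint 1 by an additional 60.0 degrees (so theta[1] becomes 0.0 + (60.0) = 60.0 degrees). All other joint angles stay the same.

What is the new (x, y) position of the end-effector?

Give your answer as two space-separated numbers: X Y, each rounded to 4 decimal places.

Answer: -3.0212 8.3007

Derivation:
joint[0] = (0.0000, 0.0000)  (base)
link 0: phi[0] = 80 = 80 deg
  cos(80 deg) = 0.1736, sin(80 deg) = 0.9848
  joint[1] = (0.0000, 0.0000) + 5.1 * (0.1736, 0.9848) = (0.0000 + 0.8856, 0.0000 + 5.0225) = (0.8856, 5.0225)
link 1: phi[1] = 80 + 60 = 140 deg
  cos(140 deg) = -0.7660, sin(140 deg) = 0.6428
  joint[2] = (0.8856, 5.0225) + 5.1 * (-0.7660, 0.6428) = (0.8856 + -3.9068, 5.0225 + 3.2782) = (-3.0212, 8.3007)
End effector: (-3.0212, 8.3007)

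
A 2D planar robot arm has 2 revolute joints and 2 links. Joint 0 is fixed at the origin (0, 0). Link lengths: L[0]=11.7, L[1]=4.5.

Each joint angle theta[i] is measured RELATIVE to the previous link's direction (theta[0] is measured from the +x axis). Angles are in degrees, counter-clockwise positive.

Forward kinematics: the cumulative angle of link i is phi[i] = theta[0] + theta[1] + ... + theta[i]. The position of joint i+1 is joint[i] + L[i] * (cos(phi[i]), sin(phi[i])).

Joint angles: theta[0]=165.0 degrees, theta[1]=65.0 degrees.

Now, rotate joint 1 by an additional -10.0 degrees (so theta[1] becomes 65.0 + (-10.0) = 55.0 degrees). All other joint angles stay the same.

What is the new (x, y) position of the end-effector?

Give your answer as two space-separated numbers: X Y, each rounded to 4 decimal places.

joint[0] = (0.0000, 0.0000)  (base)
link 0: phi[0] = 165 = 165 deg
  cos(165 deg) = -0.9659, sin(165 deg) = 0.2588
  joint[1] = (0.0000, 0.0000) + 11.7 * (-0.9659, 0.2588) = (0.0000 + -11.3013, 0.0000 + 3.0282) = (-11.3013, 3.0282)
link 1: phi[1] = 165 + 55 = 220 deg
  cos(220 deg) = -0.7660, sin(220 deg) = -0.6428
  joint[2] = (-11.3013, 3.0282) + 4.5 * (-0.7660, -0.6428) = (-11.3013 + -3.4472, 3.0282 + -2.8925) = (-14.7485, 0.1356)
End effector: (-14.7485, 0.1356)

Answer: -14.7485 0.1356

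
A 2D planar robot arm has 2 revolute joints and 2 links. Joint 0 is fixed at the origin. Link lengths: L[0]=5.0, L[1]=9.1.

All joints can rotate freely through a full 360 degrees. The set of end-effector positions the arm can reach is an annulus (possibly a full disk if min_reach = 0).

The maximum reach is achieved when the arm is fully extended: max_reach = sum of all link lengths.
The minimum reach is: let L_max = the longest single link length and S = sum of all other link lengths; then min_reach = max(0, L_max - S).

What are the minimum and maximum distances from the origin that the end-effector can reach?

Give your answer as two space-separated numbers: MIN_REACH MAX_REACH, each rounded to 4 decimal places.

Answer: 4.1000 14.1000

Derivation:
Link lengths: [5.0, 9.1]
max_reach = 5 + 9.1 = 14.1
L_max = max([5.0, 9.1]) = 9.1
S (sum of others) = 14.1 - 9.1 = 5
min_reach = max(0, 9.1 - 5) = max(0, 4.1) = 4.1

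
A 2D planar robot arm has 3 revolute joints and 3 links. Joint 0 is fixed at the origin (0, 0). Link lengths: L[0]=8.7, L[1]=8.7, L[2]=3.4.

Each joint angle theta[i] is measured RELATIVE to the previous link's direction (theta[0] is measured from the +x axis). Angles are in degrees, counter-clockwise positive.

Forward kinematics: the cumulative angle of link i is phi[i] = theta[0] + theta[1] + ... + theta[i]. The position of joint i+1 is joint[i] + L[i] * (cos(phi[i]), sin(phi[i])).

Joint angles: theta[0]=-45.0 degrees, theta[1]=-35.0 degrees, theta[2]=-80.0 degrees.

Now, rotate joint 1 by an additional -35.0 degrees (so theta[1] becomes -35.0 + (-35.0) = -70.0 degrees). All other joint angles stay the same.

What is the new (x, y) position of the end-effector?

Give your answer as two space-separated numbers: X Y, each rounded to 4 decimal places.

Answer: -0.8091 -13.1567

Derivation:
joint[0] = (0.0000, 0.0000)  (base)
link 0: phi[0] = -45 = -45 deg
  cos(-45 deg) = 0.7071, sin(-45 deg) = -0.7071
  joint[1] = (0.0000, 0.0000) + 8.7 * (0.7071, -0.7071) = (0.0000 + 6.1518, 0.0000 + -6.1518) = (6.1518, -6.1518)
link 1: phi[1] = -45 + -70 = -115 deg
  cos(-115 deg) = -0.4226, sin(-115 deg) = -0.9063
  joint[2] = (6.1518, -6.1518) + 8.7 * (-0.4226, -0.9063) = (6.1518 + -3.6768, -6.1518 + -7.8849) = (2.4751, -14.0367)
link 2: phi[2] = -45 + -70 + -80 = -195 deg
  cos(-195 deg) = -0.9659, sin(-195 deg) = 0.2588
  joint[3] = (2.4751, -14.0367) + 3.4 * (-0.9659, 0.2588) = (2.4751 + -3.2841, -14.0367 + 0.8800) = (-0.8091, -13.1567)
End effector: (-0.8091, -13.1567)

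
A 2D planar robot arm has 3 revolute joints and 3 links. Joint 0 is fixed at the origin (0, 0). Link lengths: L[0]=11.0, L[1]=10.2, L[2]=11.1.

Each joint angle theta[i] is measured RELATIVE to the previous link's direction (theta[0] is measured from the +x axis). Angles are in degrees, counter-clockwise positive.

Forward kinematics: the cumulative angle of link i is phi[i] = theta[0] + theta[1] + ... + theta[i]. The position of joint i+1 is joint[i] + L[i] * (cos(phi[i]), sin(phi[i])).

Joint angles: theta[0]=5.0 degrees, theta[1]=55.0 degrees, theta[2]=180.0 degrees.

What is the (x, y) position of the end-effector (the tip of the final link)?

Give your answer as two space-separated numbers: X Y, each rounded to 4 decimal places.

joint[0] = (0.0000, 0.0000)  (base)
link 0: phi[0] = 5 = 5 deg
  cos(5 deg) = 0.9962, sin(5 deg) = 0.0872
  joint[1] = (0.0000, 0.0000) + 11 * (0.9962, 0.0872) = (0.0000 + 10.9581, 0.0000 + 0.9587) = (10.9581, 0.9587)
link 1: phi[1] = 5 + 55 = 60 deg
  cos(60 deg) = 0.5000, sin(60 deg) = 0.8660
  joint[2] = (10.9581, 0.9587) + 10.2 * (0.5000, 0.8660) = (10.9581 + 5.1000, 0.9587 + 8.8335) = (16.0581, 9.7922)
link 2: phi[2] = 5 + 55 + 180 = 240 deg
  cos(240 deg) = -0.5000, sin(240 deg) = -0.8660
  joint[3] = (16.0581, 9.7922) + 11.1 * (-0.5000, -0.8660) = (16.0581 + -5.5500, 9.7922 + -9.6129) = (10.5081, 0.1793)
End effector: (10.5081, 0.1793)

Answer: 10.5081 0.1793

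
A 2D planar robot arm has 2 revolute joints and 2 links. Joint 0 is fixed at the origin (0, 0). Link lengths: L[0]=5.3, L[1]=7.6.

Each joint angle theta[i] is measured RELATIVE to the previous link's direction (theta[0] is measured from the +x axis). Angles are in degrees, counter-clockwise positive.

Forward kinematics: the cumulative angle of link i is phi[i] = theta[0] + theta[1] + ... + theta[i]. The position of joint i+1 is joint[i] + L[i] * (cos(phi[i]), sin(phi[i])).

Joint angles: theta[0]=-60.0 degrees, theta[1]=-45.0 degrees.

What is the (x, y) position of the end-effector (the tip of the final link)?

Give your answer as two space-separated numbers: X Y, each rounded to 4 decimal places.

Answer: 0.6830 -11.9310

Derivation:
joint[0] = (0.0000, 0.0000)  (base)
link 0: phi[0] = -60 = -60 deg
  cos(-60 deg) = 0.5000, sin(-60 deg) = -0.8660
  joint[1] = (0.0000, 0.0000) + 5.3 * (0.5000, -0.8660) = (0.0000 + 2.6500, 0.0000 + -4.5899) = (2.6500, -4.5899)
link 1: phi[1] = -60 + -45 = -105 deg
  cos(-105 deg) = -0.2588, sin(-105 deg) = -0.9659
  joint[2] = (2.6500, -4.5899) + 7.6 * (-0.2588, -0.9659) = (2.6500 + -1.9670, -4.5899 + -7.3410) = (0.6830, -11.9310)
End effector: (0.6830, -11.9310)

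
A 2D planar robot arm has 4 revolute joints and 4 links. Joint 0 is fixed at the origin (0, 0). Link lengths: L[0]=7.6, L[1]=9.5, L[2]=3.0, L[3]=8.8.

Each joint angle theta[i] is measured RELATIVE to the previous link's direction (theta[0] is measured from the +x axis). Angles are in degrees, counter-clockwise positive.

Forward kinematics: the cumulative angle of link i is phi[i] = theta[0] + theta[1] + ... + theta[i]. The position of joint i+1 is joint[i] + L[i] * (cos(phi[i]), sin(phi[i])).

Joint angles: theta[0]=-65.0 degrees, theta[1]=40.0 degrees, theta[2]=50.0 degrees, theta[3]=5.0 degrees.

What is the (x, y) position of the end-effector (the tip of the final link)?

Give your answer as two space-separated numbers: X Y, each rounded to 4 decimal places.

joint[0] = (0.0000, 0.0000)  (base)
link 0: phi[0] = -65 = -65 deg
  cos(-65 deg) = 0.4226, sin(-65 deg) = -0.9063
  joint[1] = (0.0000, 0.0000) + 7.6 * (0.4226, -0.9063) = (0.0000 + 3.2119, 0.0000 + -6.8879) = (3.2119, -6.8879)
link 1: phi[1] = -65 + 40 = -25 deg
  cos(-25 deg) = 0.9063, sin(-25 deg) = -0.4226
  joint[2] = (3.2119, -6.8879) + 9.5 * (0.9063, -0.4226) = (3.2119 + 8.6099, -6.8879 + -4.0149) = (11.8218, -10.9028)
link 2: phi[2] = -65 + 40 + 50 = 25 deg
  cos(25 deg) = 0.9063, sin(25 deg) = 0.4226
  joint[3] = (11.8218, -10.9028) + 3 * (0.9063, 0.4226) = (11.8218 + 2.7189, -10.9028 + 1.2679) = (14.5407, -9.6350)
link 3: phi[3] = -65 + 40 + 50 + 5 = 30 deg
  cos(30 deg) = 0.8660, sin(30 deg) = 0.5000
  joint[4] = (14.5407, -9.6350) + 8.8 * (0.8660, 0.5000) = (14.5407 + 7.6210, -9.6350 + 4.4000) = (22.1618, -5.2350)
End effector: (22.1618, -5.2350)

Answer: 22.1618 -5.2350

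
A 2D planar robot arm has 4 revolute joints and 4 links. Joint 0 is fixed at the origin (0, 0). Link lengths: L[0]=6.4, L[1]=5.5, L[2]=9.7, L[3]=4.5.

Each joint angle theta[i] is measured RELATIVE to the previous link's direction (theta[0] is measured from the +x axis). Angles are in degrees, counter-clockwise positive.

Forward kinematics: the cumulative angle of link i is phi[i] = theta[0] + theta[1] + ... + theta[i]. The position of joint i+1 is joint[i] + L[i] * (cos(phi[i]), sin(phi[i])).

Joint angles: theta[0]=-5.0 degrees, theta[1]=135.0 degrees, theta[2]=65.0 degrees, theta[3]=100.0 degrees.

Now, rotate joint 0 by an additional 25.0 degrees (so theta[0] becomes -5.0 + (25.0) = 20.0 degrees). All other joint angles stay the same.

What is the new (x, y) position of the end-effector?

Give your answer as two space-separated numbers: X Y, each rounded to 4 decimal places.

Answer: -2.9541 -4.6143

Derivation:
joint[0] = (0.0000, 0.0000)  (base)
link 0: phi[0] = 20 = 20 deg
  cos(20 deg) = 0.9397, sin(20 deg) = 0.3420
  joint[1] = (0.0000, 0.0000) + 6.4 * (0.9397, 0.3420) = (0.0000 + 6.0140, 0.0000 + 2.1889) = (6.0140, 2.1889)
link 1: phi[1] = 20 + 135 = 155 deg
  cos(155 deg) = -0.9063, sin(155 deg) = 0.4226
  joint[2] = (6.0140, 2.1889) + 5.5 * (-0.9063, 0.4226) = (6.0140 + -4.9847, 2.1889 + 2.3244) = (1.0293, 4.5133)
link 2: phi[2] = 20 + 135 + 65 = 220 deg
  cos(220 deg) = -0.7660, sin(220 deg) = -0.6428
  joint[3] = (1.0293, 4.5133) + 9.7 * (-0.7660, -0.6428) = (1.0293 + -7.4306, 4.5133 + -6.2350) = (-6.4013, -1.7217)
link 3: phi[3] = 20 + 135 + 65 + 100 = 320 deg
  cos(320 deg) = 0.7660, sin(320 deg) = -0.6428
  joint[4] = (-6.4013, -1.7217) + 4.5 * (0.7660, -0.6428) = (-6.4013 + 3.4472, -1.7217 + -2.8925) = (-2.9541, -4.6143)
End effector: (-2.9541, -4.6143)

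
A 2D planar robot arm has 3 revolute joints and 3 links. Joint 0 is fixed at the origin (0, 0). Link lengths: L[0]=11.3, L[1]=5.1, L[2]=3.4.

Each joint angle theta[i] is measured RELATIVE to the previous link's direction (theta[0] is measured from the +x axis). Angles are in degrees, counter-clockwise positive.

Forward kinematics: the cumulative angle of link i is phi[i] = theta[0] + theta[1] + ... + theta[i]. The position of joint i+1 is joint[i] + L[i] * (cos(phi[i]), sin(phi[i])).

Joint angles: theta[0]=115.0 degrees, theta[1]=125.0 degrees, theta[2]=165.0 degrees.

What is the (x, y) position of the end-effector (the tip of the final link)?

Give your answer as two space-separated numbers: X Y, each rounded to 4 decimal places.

joint[0] = (0.0000, 0.0000)  (base)
link 0: phi[0] = 115 = 115 deg
  cos(115 deg) = -0.4226, sin(115 deg) = 0.9063
  joint[1] = (0.0000, 0.0000) + 11.3 * (-0.4226, 0.9063) = (0.0000 + -4.7756, 0.0000 + 10.2413) = (-4.7756, 10.2413)
link 1: phi[1] = 115 + 125 = 240 deg
  cos(240 deg) = -0.5000, sin(240 deg) = -0.8660
  joint[2] = (-4.7756, 10.2413) + 5.1 * (-0.5000, -0.8660) = (-4.7756 + -2.5500, 10.2413 + -4.4167) = (-7.3256, 5.8245)
link 2: phi[2] = 115 + 125 + 165 = 405 deg
  cos(405 deg) = 0.7071, sin(405 deg) = 0.7071
  joint[3] = (-7.3256, 5.8245) + 3.4 * (0.7071, 0.7071) = (-7.3256 + 2.4042, 5.8245 + 2.4042) = (-4.9214, 8.2287)
End effector: (-4.9214, 8.2287)

Answer: -4.9214 8.2287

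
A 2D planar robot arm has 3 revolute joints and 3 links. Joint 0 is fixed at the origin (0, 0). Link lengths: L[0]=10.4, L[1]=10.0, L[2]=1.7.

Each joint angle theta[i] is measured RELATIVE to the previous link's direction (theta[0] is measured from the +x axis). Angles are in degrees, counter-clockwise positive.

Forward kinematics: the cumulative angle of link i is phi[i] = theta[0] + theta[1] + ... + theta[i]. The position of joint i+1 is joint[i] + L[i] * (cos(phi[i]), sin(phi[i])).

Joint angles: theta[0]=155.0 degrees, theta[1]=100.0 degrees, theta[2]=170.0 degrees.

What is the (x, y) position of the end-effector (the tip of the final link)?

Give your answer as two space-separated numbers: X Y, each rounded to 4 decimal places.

Answer: -11.2953 -3.7233

Derivation:
joint[0] = (0.0000, 0.0000)  (base)
link 0: phi[0] = 155 = 155 deg
  cos(155 deg) = -0.9063, sin(155 deg) = 0.4226
  joint[1] = (0.0000, 0.0000) + 10.4 * (-0.9063, 0.4226) = (0.0000 + -9.4256, 0.0000 + 4.3952) = (-9.4256, 4.3952)
link 1: phi[1] = 155 + 100 = 255 deg
  cos(255 deg) = -0.2588, sin(255 deg) = -0.9659
  joint[2] = (-9.4256, 4.3952) + 10 * (-0.2588, -0.9659) = (-9.4256 + -2.5882, 4.3952 + -9.6593) = (-12.0138, -5.2640)
link 2: phi[2] = 155 + 100 + 170 = 425 deg
  cos(425 deg) = 0.4226, sin(425 deg) = 0.9063
  joint[3] = (-12.0138, -5.2640) + 1.7 * (0.4226, 0.9063) = (-12.0138 + 0.7185, -5.2640 + 1.5407) = (-11.2953, -3.7233)
End effector: (-11.2953, -3.7233)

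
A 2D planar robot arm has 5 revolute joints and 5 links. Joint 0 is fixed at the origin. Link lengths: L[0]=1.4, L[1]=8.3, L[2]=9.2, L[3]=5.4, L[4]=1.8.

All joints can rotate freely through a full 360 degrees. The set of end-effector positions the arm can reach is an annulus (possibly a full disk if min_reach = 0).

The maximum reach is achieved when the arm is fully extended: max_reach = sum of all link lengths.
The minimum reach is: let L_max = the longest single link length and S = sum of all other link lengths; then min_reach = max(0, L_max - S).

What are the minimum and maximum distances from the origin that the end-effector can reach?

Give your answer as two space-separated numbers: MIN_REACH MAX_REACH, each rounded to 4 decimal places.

Link lengths: [1.4, 8.3, 9.2, 5.4, 1.8]
max_reach = 1.4 + 8.3 + 9.2 + 5.4 + 1.8 = 26.1
L_max = max([1.4, 8.3, 9.2, 5.4, 1.8]) = 9.2
S (sum of others) = 26.1 - 9.2 = 16.9
min_reach = max(0, 9.2 - 16.9) = max(0, -7.7) = 0

Answer: 0.0000 26.1000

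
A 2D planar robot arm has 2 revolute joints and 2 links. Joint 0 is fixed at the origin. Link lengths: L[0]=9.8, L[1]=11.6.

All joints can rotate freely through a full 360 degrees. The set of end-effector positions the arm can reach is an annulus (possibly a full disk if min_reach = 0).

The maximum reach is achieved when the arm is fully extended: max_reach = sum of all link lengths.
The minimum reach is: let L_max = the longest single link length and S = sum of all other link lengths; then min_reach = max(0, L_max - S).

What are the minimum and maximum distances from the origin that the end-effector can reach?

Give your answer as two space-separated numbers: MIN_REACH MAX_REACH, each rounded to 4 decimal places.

Answer: 1.8000 21.4000

Derivation:
Link lengths: [9.8, 11.6]
max_reach = 9.8 + 11.6 = 21.4
L_max = max([9.8, 11.6]) = 11.6
S (sum of others) = 21.4 - 11.6 = 9.8
min_reach = max(0, 11.6 - 9.8) = max(0, 1.8) = 1.8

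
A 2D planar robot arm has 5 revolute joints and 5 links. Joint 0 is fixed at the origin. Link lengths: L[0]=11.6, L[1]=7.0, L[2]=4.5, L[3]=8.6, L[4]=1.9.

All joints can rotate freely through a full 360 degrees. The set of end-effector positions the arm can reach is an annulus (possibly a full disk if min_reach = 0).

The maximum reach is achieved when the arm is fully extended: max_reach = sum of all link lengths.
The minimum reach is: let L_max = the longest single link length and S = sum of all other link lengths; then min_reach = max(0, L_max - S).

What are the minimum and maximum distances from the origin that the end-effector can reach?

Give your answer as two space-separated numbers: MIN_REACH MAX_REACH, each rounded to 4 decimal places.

Answer: 0.0000 33.6000

Derivation:
Link lengths: [11.6, 7.0, 4.5, 8.6, 1.9]
max_reach = 11.6 + 7 + 4.5 + 8.6 + 1.9 = 33.6
L_max = max([11.6, 7.0, 4.5, 8.6, 1.9]) = 11.6
S (sum of others) = 33.6 - 11.6 = 22
min_reach = max(0, 11.6 - 22) = max(0, -10.4) = 0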